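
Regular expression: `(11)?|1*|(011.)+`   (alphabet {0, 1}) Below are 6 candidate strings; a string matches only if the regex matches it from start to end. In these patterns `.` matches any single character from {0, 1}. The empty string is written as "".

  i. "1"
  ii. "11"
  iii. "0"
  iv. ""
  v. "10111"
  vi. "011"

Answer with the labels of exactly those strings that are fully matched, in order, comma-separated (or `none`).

i → match
ii → match
iii → no match
iv → match
v → no match
vi → no match

i, ii, iv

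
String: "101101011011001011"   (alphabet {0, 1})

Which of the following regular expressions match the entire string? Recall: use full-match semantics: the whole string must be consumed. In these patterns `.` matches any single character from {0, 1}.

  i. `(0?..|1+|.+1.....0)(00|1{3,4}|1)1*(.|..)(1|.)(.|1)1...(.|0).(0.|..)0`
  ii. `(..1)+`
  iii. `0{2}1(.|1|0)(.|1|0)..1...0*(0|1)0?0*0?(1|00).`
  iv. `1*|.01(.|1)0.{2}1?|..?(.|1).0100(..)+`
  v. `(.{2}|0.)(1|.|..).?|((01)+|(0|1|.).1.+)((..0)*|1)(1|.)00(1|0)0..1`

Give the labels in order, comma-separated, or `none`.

ii

i → no match — must end with "0"
ii → match
iii → no match — must start with "0"
iv → no match
v → no match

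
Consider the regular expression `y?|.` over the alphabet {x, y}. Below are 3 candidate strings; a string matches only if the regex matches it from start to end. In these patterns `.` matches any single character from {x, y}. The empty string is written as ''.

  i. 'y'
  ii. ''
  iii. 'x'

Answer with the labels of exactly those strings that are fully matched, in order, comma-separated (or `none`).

i, ii, iii

i. 'y' → match
ii. '' → match
iii. 'x' → match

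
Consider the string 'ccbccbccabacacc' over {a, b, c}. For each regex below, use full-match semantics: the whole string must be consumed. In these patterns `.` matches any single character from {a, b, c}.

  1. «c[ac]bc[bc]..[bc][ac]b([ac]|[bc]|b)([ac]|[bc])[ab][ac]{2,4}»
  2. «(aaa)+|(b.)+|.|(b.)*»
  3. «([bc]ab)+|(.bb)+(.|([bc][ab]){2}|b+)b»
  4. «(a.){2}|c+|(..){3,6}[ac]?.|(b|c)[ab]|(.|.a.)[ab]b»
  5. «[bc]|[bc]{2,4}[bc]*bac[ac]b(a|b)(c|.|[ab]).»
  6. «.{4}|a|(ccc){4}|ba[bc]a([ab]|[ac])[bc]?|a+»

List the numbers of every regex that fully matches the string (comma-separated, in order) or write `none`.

1

1 → match
2 → no match
3 → no match
4 → no match
5 → no match
6 → no match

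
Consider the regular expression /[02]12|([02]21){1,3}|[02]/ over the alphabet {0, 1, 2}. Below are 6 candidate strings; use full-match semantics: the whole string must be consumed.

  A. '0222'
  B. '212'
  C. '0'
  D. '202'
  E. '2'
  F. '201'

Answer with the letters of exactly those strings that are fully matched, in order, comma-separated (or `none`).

B, C, E

A → no match
B → match
C → match
D → no match
E → match
F → no match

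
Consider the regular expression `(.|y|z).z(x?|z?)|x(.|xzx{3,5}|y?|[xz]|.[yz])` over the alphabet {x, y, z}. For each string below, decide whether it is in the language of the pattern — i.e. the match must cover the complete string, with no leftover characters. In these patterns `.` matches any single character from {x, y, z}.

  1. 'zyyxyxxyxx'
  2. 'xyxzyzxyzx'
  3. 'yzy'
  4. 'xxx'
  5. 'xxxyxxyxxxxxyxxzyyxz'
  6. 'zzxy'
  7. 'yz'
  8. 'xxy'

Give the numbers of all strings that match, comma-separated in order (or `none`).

8

1 → no match
2 → no match
3 → no match
4 → no match
5 → no match
6 → no match
7 → no match
8 → match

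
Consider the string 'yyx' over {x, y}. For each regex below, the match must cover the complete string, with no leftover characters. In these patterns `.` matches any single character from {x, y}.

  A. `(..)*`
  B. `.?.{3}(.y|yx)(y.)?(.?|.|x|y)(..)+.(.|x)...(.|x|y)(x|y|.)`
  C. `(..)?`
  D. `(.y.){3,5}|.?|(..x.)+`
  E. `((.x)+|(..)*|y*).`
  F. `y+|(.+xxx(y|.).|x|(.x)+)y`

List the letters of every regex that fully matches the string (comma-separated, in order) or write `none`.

A → no match
B → no match
C → no match
D → no match
E → match
F → no match — must end with 'y'

E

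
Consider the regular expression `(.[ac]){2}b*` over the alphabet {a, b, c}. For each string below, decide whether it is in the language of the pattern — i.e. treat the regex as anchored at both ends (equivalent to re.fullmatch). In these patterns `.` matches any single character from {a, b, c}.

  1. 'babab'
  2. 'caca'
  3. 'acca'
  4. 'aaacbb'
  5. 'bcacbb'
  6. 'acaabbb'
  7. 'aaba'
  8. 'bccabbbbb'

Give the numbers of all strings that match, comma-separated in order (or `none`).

1, 2, 3, 4, 5, 6, 7, 8

1 → match
2 → match
3 → match
4 → match
5 → match
6 → match
7 → match
8 → match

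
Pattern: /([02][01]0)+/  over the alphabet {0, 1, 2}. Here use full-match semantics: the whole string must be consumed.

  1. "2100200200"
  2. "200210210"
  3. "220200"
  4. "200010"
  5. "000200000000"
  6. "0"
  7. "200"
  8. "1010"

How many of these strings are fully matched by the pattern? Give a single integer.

1 → no match
2 → match
3 → no match
4 → match
5 → match
6 → no match
7 → match
8 → no match
Total matched: 4

4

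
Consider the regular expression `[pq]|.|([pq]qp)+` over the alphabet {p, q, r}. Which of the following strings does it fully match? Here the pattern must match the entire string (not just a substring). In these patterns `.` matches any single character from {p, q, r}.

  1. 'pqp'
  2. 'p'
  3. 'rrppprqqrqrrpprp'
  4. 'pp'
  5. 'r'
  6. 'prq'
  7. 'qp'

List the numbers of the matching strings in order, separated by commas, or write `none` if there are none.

1. 'pqp' → match
2. 'p' → match
3 → no match
4. 'pp' → no match
5. 'r' → match
6. 'prq' → no match
7. 'qp' → no match

1, 2, 5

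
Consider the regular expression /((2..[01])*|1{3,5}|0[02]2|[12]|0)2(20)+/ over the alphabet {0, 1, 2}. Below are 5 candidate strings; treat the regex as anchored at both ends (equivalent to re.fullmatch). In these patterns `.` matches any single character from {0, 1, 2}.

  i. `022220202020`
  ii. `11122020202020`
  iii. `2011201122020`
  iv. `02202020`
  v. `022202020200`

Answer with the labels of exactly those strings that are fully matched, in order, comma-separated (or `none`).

i → match
ii → match
iii → match
iv → match
v → no match — must end with `20`

i, ii, iii, iv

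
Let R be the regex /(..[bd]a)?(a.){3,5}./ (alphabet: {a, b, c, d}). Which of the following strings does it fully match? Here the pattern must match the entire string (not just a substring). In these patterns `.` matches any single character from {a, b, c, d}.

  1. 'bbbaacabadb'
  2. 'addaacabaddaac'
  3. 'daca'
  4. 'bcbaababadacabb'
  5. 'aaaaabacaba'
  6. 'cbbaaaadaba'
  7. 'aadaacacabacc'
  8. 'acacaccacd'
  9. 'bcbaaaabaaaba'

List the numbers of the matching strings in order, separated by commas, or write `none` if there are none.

1 → match
2 → no match
3 → no match
4 → match
5 → match
6 → match
7 → match
8 → no match
9 → match

1, 4, 5, 6, 7, 9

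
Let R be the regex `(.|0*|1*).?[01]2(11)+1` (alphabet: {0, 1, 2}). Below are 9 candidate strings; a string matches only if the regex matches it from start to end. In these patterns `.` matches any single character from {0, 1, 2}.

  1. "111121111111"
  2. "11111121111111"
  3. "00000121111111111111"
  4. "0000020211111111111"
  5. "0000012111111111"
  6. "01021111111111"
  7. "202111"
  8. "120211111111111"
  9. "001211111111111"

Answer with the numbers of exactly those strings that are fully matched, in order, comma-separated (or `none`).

1 → match
2 → match
3 → match
4 → match
5 → match
6 → no match
7 → match
8 → match
9 → match

1, 2, 3, 4, 5, 7, 8, 9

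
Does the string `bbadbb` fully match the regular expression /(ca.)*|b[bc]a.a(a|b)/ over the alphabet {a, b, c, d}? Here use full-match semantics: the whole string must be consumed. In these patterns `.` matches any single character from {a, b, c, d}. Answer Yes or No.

No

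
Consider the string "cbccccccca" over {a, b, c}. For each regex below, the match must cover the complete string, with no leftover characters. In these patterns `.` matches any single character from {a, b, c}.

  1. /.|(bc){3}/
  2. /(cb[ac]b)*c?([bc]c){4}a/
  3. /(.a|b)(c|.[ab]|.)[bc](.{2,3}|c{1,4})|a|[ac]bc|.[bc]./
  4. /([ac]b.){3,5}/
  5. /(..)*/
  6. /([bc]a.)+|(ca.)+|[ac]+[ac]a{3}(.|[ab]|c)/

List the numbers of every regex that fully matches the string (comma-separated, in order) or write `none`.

1 → no match
2 → match
3 → no match
4 → no match
5 → match
6 → no match

2, 5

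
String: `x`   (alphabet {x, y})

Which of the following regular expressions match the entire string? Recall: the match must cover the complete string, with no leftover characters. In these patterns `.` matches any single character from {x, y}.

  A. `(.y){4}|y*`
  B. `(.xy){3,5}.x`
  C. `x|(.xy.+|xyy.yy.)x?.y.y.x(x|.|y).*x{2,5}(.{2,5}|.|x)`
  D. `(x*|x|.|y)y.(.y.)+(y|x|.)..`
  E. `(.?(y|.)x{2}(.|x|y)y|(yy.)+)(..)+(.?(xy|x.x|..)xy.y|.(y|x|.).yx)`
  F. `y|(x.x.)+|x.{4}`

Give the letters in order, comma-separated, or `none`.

C

A → no match
B → no match
C → match
D → no match
E → no match
F → no match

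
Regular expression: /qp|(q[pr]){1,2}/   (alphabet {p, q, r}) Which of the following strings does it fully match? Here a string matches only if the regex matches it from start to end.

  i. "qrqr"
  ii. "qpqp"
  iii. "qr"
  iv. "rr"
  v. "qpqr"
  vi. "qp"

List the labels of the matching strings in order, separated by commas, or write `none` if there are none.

i → match
ii → match
iii → match
iv → no match
v → match
vi → match

i, ii, iii, v, vi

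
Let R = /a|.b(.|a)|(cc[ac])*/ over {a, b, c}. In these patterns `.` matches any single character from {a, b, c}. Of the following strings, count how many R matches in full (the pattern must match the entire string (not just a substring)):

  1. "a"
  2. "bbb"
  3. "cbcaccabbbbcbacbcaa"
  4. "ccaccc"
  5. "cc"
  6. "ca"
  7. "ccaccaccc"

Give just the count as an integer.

4

1 → match
2 → match
3 → no match
4 → match
5 → no match
6 → no match
7 → match
Total matched: 4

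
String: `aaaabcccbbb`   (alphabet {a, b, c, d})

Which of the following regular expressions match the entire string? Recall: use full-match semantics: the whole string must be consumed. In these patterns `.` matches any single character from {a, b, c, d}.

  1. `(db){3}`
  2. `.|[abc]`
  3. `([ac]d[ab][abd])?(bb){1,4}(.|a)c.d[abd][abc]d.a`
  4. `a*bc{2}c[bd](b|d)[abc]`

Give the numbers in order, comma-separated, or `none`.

4

1 → no match — must start with `db`
2 → no match
3 → no match — must end with `a`
4 → match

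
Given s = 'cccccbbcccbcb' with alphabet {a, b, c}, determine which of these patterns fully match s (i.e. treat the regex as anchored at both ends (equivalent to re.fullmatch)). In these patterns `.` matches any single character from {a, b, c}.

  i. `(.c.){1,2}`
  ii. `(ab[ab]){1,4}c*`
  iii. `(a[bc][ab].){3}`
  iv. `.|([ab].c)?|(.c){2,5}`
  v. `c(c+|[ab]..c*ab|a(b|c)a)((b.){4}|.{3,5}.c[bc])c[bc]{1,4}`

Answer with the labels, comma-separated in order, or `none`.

i → no match
ii → no match — must start with 'ab'
iii → no match — must start with 'a'
iv → no match
v → match

v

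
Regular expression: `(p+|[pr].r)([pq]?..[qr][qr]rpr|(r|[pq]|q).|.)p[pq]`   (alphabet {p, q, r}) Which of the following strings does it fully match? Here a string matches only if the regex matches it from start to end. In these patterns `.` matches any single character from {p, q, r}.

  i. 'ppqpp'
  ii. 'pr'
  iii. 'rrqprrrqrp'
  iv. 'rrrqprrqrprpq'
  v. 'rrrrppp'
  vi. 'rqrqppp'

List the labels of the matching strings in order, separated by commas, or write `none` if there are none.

i, iv, v, vi

i → match
ii → no match
iii → no match
iv → match
v → match
vi → match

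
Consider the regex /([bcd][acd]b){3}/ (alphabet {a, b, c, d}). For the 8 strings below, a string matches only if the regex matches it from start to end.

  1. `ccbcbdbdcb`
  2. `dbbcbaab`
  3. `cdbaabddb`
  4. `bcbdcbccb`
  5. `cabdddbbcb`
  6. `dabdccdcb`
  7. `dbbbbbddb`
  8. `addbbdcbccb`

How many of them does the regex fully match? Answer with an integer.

1

1 → no match
2 → no match
3 → no match
4 → match
5 → no match
6 → no match
7 → no match
8 → no match
Total matched: 1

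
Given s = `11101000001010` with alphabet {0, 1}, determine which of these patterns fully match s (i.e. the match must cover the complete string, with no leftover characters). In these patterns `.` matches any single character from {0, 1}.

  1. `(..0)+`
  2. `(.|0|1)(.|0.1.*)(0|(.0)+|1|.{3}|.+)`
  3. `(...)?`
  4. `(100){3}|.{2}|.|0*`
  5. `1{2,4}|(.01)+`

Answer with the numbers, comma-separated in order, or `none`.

1 → no match
2 → match
3 → no match
4 → no match
5 → no match

2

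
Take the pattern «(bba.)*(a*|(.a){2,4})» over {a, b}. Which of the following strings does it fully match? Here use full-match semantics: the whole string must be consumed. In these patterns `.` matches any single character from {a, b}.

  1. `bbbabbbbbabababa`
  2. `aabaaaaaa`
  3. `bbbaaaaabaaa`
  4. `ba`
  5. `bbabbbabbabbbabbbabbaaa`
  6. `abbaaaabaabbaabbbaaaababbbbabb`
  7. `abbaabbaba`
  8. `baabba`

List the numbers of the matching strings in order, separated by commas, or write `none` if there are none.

none

1 → no match
2 → no match
3 → no match
4 → no match
5 → no match
6 → no match
7 → no match
8 → no match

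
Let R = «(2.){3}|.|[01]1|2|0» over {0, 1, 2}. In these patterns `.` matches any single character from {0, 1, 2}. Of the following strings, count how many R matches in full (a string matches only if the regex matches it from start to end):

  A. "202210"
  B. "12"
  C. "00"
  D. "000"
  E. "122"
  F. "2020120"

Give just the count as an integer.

A → no match
B → no match
C → no match
D → no match
E → no match
F → no match
Total matched: 0

0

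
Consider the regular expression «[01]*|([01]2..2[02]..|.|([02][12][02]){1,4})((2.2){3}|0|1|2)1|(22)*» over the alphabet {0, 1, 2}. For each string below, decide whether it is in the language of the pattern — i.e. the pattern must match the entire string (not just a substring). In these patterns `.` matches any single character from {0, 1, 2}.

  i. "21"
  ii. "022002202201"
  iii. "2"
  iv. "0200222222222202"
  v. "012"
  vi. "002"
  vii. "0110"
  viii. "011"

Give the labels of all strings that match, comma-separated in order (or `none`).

vii, viii

i → no match
ii → no match
iii → no match
iv → no match
v → no match
vi → no match
vii → match
viii → match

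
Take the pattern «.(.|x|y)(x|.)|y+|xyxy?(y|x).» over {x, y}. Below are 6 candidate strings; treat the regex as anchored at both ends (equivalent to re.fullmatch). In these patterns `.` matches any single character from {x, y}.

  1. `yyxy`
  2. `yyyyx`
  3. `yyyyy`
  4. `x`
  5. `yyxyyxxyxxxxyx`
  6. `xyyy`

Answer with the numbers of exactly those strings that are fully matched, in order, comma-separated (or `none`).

1. `yyxy` → no match
2. `yyyyx` → no match
3. `yyyyy` → match
4. `x` → no match
5 → no match
6. `xyyy` → no match

3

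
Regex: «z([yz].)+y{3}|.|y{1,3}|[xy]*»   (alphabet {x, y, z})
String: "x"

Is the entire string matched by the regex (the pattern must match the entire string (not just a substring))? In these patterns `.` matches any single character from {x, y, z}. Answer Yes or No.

Yes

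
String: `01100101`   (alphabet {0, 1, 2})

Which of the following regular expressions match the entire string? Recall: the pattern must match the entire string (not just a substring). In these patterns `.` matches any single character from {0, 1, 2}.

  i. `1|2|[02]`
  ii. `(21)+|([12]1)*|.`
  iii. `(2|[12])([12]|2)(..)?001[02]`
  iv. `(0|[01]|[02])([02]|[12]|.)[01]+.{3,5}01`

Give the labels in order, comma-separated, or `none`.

i → no match
ii → no match
iii → no match
iv → match

iv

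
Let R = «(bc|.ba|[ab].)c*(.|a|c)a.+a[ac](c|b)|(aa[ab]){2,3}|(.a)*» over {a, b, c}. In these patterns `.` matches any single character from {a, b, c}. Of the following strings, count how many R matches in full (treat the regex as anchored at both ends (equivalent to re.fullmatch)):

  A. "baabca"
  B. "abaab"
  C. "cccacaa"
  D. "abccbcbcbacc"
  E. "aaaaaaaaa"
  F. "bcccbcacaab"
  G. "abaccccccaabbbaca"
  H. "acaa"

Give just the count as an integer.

A. "baabca" → no match
B. "abaab" → no match
C. "cccacaa" → no match
D. "abccbcbcbacc" → no match
E. "aaaaaaaaa" → match
F. "bcccbcacaab" → no match
G → no match
H. "acaa" → no match
Total matched: 1

1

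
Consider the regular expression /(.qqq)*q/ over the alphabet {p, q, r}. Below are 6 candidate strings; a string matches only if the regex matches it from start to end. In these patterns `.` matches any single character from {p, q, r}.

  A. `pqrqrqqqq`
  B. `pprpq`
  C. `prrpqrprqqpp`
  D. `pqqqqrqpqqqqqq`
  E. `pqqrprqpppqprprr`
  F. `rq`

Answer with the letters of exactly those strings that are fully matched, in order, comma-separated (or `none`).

none

A → no match
B → no match
C → no match — must end with `q`
D → no match
E → no match — must end with `q`
F → no match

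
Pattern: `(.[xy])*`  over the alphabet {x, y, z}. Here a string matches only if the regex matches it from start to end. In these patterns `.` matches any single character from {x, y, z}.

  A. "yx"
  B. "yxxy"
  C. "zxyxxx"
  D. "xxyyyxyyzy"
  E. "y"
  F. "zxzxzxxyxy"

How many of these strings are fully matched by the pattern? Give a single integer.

A → match
B → match
C → match
D → match
E → no match
F → match
Total matched: 5

5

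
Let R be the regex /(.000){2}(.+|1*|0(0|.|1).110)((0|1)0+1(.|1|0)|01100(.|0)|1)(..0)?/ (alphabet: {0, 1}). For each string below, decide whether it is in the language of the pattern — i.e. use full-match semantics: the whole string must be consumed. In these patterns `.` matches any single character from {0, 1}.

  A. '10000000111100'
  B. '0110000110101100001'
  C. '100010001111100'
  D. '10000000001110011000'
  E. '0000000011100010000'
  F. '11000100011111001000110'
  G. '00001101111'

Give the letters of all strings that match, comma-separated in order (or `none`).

A, C, D, E

A → match
B → no match
C → match
D → match
E → match
F → no match
G → no match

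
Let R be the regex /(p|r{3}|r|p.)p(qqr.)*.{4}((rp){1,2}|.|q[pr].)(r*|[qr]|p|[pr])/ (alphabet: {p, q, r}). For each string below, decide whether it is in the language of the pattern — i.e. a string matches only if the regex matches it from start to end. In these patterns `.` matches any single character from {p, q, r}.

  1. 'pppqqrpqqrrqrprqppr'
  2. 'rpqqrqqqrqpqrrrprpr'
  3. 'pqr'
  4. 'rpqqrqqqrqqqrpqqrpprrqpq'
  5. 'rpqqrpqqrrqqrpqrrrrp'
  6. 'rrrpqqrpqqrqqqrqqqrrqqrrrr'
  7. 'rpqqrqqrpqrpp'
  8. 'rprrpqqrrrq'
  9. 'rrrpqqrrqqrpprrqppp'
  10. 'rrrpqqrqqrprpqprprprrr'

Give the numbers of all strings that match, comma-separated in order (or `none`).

1, 2, 4, 5, 6, 7

1 → match
2 → match
3 → no match
4 → match
5 → match
6 → match
7 → match
8 → no match
9 → no match
10 → no match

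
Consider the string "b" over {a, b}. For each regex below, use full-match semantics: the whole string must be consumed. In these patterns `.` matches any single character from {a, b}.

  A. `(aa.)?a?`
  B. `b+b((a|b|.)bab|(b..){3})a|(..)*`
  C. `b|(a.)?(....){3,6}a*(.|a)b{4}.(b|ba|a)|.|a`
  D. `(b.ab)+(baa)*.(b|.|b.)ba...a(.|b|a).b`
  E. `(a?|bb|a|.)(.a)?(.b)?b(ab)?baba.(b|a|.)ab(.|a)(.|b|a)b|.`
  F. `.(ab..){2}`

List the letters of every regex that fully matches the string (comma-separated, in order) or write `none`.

C, E

A → no match
B → no match
C → match
D → no match
E → match
F → no match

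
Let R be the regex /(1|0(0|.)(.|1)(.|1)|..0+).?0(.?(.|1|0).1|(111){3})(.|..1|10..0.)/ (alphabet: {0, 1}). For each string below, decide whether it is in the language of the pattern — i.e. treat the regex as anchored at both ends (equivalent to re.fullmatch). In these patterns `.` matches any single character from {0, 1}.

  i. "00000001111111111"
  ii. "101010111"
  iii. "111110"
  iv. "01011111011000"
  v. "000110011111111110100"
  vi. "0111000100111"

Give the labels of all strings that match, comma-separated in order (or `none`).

i → match
ii → no match
iii → no match
iv → no match
v → no match
vi → no match

i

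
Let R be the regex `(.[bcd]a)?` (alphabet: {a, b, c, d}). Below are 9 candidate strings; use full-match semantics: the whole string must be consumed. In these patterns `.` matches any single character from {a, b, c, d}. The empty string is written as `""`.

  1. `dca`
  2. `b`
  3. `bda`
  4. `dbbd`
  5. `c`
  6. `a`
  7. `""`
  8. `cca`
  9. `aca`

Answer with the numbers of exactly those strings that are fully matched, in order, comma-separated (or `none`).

1 → match
2 → no match
3 → match
4 → no match
5 → no match
6 → no match
7 → match
8 → match
9 → match

1, 3, 7, 8, 9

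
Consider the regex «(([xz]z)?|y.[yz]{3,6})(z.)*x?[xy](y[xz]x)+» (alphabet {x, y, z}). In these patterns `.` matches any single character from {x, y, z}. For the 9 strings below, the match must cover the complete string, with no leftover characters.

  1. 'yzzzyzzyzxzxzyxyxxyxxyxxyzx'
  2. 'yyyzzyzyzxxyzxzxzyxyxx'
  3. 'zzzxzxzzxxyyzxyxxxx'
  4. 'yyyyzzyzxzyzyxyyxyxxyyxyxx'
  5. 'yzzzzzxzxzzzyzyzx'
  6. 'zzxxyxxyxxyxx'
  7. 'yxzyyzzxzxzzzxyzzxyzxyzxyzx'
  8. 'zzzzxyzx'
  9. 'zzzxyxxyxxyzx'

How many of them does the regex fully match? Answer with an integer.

1 → match
2 → no match
3 → no match
4 → no match
5 → no match
6 → match
7 → no match
8 → match
9 → no match
Total matched: 3

3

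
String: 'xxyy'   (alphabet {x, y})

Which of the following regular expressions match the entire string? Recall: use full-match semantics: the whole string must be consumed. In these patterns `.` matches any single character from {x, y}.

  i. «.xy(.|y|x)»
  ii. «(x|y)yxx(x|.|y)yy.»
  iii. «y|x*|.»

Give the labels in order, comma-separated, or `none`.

i

i → match
ii → no match
iii → no match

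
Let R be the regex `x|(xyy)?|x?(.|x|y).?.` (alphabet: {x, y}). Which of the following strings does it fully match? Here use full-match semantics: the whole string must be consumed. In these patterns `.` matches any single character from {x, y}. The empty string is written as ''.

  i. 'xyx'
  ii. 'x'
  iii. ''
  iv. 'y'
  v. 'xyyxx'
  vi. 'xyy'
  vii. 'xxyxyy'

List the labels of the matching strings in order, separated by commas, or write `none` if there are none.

i, ii, iii, vi

i → match
ii → match
iii → match
iv → no match
v → no match
vi → match
vii → no match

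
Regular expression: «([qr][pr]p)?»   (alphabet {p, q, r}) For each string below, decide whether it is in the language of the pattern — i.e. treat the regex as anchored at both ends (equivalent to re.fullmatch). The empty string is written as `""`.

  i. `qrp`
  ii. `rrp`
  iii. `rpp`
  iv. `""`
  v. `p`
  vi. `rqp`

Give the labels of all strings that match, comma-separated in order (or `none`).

i, ii, iii, iv

i → match
ii → match
iii → match
iv → match
v → no match
vi → no match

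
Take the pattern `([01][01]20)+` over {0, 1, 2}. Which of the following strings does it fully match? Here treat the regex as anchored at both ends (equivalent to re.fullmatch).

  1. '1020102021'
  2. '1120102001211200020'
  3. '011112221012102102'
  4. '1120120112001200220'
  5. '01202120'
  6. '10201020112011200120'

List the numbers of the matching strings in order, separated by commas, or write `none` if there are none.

1 → no match — must end with '20'
2 → no match
3 → no match — must end with '20'
4 → no match
5 → no match
6 → match

6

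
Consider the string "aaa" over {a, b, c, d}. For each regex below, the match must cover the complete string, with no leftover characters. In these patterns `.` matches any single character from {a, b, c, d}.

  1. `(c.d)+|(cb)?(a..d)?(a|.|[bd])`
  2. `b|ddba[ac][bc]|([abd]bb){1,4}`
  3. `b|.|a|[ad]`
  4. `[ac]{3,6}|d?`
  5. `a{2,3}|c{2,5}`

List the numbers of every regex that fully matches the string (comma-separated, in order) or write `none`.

1 → no match
2 → no match
3 → no match
4 → match
5 → match

4, 5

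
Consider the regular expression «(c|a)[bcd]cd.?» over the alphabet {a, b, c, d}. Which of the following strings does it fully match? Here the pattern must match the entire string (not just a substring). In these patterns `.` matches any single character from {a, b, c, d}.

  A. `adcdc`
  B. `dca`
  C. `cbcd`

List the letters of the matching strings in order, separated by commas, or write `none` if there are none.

A. `adcdc` → match
B. `dca` → no match
C. `cbcd` → match

A, C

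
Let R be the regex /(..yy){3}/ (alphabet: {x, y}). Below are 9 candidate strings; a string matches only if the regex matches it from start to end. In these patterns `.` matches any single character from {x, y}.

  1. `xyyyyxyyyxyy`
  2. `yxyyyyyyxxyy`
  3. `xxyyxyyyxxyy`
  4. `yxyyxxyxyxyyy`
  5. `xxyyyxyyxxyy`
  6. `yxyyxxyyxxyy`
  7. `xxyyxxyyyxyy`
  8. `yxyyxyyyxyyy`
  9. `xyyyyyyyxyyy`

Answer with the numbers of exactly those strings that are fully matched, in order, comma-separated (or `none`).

1 → match
2 → match
3 → match
4 → no match
5 → match
6 → match
7 → match
8 → match
9 → match

1, 2, 3, 5, 6, 7, 8, 9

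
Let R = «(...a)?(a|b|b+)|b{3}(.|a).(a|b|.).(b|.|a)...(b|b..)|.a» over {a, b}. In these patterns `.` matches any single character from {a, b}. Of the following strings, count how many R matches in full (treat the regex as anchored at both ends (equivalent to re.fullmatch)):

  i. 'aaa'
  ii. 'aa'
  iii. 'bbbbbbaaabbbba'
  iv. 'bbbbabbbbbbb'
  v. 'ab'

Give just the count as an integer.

3

i → no match
ii → match
iii → match
iv → match
v → no match
Total matched: 3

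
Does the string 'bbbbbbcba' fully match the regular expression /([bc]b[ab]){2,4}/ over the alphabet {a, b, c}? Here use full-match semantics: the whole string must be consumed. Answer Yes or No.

Yes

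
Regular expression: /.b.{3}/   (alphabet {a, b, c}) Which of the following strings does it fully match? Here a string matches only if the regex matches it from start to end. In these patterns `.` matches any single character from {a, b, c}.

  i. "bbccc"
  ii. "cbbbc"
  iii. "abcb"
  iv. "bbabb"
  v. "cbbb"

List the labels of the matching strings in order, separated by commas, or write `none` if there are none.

i → match
ii → match
iii → no match
iv → match
v → no match

i, ii, iv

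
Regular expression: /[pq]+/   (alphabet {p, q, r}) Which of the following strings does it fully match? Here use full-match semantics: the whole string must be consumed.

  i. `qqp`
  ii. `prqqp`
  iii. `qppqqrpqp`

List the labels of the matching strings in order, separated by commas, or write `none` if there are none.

i

i → match
ii → no match
iii → no match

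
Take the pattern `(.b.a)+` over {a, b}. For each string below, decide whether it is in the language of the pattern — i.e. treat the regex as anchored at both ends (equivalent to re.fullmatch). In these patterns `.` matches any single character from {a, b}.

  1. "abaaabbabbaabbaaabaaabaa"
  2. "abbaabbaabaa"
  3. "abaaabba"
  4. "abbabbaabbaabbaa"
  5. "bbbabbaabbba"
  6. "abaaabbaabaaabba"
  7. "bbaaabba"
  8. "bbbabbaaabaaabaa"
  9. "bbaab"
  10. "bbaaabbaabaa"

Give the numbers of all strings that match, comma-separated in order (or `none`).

1, 2, 3, 4, 5, 6, 7, 8, 10

1 → match
2 → match
3 → match
4 → match
5 → match
6 → match
7 → match
8 → match
9 → no match — must end with "a"
10 → match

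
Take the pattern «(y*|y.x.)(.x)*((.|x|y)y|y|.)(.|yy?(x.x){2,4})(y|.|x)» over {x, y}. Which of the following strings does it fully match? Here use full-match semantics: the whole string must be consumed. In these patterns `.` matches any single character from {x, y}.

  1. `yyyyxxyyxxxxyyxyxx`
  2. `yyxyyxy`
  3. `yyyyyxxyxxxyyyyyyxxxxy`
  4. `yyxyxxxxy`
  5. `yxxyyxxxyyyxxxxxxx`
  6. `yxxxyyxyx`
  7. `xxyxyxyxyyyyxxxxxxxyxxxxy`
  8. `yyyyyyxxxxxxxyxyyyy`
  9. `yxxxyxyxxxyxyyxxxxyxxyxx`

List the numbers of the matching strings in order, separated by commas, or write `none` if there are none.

2, 4, 5, 7, 8, 9

1 → no match
2. `yyxyyxy` → match
3 → no match
4. `yyxyxxxxy` → match
5 → match
6. `yxxxyyxyx` → no match
7 → match
8 → match
9 → match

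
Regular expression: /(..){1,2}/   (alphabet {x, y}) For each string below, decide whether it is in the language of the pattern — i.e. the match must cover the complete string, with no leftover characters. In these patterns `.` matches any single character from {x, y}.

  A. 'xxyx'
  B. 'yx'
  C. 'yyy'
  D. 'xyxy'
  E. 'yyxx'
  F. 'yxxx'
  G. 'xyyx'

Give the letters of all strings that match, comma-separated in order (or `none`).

A → match
B → match
C → no match
D → match
E → match
F → match
G → match

A, B, D, E, F, G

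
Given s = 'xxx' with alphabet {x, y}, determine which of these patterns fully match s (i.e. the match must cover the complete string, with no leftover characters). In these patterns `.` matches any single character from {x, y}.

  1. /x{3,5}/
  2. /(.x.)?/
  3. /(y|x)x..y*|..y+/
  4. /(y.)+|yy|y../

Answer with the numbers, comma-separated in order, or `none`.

1, 2

1 → match
2 → match
3 → no match
4 → no match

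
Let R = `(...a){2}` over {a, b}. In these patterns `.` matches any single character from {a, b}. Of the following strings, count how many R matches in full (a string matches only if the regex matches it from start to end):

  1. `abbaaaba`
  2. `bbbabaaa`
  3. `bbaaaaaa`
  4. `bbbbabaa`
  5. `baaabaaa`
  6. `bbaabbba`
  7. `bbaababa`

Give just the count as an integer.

1. `abbaaaba` → match
2. `bbbabaaa` → match
3. `bbaaaaaa` → match
4. `bbbbabaa` → no match
5. `baaabaaa` → match
6. `bbaabbba` → match
7. `bbaababa` → match
Total matched: 6

6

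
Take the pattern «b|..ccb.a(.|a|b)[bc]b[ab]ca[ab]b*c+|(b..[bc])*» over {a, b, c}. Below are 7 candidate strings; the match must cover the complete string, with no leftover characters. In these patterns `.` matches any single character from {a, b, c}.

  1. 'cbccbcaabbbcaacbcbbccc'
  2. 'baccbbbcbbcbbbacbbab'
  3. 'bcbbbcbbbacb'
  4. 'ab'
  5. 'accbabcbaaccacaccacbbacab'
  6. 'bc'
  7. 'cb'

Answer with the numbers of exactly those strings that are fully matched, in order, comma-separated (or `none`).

2, 3

1 → no match
2 → match
3 → match
4 → no match
5 → no match
6 → no match
7 → no match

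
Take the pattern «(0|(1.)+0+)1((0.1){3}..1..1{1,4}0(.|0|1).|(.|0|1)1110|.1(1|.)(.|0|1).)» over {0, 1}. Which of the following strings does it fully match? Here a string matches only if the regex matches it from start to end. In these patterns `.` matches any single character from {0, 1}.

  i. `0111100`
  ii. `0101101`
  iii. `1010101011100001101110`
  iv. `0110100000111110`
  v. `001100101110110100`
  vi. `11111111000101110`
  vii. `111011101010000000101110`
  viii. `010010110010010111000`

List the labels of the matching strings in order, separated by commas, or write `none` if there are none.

i → match
ii → match
iii → no match
iv → no match
v → no match
vi → match
vii → match
viii → match

i, ii, vi, vii, viii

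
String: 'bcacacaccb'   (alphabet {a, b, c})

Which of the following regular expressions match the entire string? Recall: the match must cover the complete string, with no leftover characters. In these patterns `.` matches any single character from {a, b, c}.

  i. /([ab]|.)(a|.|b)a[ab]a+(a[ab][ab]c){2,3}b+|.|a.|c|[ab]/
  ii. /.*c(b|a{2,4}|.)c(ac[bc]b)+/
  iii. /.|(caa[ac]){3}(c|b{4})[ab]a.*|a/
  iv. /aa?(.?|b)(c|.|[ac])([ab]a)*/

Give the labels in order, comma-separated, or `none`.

i → no match
ii → match
iii → no match
iv → no match — must start with 'a'

ii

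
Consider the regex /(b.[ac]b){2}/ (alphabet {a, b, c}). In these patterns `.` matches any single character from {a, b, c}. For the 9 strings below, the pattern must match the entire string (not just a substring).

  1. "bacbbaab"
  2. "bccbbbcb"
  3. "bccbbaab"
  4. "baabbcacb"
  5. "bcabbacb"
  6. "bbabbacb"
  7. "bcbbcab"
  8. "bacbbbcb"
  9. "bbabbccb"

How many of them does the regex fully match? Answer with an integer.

7

1 → match
2 → match
3 → match
4 → no match
5 → match
6 → match
7 → no match
8 → match
9 → match
Total matched: 7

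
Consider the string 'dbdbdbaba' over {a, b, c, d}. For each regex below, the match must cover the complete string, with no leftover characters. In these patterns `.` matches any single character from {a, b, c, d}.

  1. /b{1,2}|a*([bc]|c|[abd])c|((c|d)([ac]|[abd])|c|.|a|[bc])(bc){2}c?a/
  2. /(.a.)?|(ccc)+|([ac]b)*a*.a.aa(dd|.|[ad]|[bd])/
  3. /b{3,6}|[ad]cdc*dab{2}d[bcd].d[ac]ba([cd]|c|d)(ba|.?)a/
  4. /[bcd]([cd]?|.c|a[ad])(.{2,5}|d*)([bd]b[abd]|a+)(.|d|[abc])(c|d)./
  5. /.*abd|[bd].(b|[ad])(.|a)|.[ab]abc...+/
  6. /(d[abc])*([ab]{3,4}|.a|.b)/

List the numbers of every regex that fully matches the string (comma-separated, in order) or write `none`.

1 → no match
2 → no match
3 → no match
4 → no match
5 → no match
6 → match

6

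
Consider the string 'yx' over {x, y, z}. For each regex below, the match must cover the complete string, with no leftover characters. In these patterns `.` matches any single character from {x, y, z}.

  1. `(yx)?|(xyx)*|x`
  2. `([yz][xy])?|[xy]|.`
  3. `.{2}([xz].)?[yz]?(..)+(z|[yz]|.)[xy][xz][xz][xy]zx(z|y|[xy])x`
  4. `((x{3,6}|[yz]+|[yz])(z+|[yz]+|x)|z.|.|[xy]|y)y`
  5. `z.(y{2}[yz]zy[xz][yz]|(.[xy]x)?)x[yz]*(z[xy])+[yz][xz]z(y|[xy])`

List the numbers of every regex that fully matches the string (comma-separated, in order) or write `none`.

1, 2

1 → match
2 → match
3 → no match
4 → no match — must end with 'y'
5 → no match — must start with 'z'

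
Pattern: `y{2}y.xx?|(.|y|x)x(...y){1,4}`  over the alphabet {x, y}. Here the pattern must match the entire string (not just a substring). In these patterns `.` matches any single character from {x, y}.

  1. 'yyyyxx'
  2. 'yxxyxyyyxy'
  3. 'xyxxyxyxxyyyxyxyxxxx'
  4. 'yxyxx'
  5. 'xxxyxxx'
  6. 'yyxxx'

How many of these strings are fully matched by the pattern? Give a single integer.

1 → match
2 → match
3 → no match
4 → no match
5 → no match
6 → no match
Total matched: 2

2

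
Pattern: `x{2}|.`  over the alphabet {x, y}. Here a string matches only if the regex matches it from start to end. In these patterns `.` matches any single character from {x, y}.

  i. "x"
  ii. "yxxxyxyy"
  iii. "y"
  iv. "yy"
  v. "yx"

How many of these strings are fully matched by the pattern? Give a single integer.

2

i → match
ii → no match
iii → match
iv → no match
v → no match
Total matched: 2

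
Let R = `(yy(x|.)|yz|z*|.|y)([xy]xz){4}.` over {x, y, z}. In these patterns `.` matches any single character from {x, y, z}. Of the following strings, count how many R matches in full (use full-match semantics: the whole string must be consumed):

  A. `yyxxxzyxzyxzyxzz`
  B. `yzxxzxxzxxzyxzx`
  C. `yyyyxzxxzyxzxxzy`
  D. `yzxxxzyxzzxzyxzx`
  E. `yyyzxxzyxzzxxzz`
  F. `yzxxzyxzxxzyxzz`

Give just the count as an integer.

4

A → match
B → match
C → match
D → no match
E → no match
F → match
Total matched: 4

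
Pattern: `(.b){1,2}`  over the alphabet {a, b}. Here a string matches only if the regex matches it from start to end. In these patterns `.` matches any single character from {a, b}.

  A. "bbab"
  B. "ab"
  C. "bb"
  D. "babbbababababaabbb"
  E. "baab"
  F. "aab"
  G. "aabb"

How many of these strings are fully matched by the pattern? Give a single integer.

A → match
B → match
C → match
D → no match
E → no match
F → no match
G → no match
Total matched: 3

3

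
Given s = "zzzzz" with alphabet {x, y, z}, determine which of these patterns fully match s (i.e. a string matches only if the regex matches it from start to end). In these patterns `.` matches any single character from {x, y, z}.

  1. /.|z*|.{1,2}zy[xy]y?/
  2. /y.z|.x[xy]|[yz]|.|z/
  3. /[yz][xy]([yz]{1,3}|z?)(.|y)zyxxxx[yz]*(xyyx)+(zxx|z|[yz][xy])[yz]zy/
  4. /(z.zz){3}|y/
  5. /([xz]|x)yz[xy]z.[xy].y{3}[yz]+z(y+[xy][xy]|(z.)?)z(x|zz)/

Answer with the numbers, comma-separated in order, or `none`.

1 → match
2 → no match
3 → no match — must end with "zy"
4 → no match
5 → no match

1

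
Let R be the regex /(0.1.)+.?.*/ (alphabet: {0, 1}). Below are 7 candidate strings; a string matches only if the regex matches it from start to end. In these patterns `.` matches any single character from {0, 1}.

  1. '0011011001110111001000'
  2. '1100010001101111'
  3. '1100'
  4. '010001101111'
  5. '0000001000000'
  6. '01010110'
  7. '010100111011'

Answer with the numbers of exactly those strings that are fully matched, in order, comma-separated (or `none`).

1

1 → match
2 → no match — must start with '0'
3. '1100' → no match — must start with '0'
4. '010001101111' → no match
5 → no match
6. '01010110' → no match
7. '010100111011' → no match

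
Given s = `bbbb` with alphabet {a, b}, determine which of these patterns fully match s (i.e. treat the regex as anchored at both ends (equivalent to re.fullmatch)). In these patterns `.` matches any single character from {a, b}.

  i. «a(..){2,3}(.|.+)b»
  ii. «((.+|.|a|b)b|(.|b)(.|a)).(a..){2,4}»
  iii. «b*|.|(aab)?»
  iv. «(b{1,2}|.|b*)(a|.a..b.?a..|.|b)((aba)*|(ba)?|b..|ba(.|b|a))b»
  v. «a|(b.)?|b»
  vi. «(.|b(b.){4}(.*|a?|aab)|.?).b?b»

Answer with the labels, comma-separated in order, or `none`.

i → no match — must start with `a`
ii → no match
iii → match
iv → match
v → no match
vi → match

iii, iv, vi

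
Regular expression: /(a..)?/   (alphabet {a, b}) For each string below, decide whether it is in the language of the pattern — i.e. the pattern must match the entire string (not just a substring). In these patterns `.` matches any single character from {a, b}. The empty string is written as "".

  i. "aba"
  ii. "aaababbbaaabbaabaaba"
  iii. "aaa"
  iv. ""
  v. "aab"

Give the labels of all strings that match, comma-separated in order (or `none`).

i, iii, iv, v

i → match
ii → no match
iii → match
iv → match
v → match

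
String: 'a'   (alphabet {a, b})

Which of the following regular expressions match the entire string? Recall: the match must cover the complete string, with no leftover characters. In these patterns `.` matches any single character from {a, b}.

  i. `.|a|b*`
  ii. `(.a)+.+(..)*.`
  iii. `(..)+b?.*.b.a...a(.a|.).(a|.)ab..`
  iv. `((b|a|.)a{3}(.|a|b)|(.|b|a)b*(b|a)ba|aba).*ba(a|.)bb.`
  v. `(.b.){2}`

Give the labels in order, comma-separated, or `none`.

i

i → match
ii → no match
iii → no match
iv → no match
v → no match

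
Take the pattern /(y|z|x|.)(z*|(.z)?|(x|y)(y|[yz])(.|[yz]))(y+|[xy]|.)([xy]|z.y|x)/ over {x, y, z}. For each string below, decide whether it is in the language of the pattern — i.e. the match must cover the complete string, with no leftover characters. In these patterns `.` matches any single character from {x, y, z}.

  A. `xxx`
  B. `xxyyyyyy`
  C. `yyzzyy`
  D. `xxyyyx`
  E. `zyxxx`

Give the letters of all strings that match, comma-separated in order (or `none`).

A → match
B → match
C → match
D → match
E → no match

A, B, C, D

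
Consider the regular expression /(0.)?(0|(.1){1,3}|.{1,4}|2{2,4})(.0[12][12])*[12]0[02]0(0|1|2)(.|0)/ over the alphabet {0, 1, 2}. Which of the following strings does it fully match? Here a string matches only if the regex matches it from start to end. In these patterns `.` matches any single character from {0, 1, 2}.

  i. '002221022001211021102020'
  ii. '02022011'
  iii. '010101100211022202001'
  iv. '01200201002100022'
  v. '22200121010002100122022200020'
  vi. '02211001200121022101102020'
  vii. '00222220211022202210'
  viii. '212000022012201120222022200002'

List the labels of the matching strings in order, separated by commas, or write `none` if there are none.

i → no match
ii → no match
iii → match
iv → no match
v → no match
vi → no match
vii → no match
viii → no match

iii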